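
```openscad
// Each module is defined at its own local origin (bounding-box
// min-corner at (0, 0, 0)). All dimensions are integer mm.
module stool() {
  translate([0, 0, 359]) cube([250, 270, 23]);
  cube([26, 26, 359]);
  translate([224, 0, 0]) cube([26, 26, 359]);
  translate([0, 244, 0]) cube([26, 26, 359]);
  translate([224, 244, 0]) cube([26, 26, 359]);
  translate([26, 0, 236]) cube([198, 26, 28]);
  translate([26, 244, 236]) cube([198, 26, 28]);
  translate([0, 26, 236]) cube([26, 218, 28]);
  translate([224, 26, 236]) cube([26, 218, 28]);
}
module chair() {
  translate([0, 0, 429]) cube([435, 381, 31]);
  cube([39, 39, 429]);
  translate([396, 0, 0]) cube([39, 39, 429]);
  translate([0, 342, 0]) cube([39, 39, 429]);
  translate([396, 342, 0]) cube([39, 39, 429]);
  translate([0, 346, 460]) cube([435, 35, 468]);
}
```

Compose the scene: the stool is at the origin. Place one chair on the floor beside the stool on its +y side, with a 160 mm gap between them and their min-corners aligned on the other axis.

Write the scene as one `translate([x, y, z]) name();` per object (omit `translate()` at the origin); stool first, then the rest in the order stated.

stool();
translate([0, 430, 0]) chair();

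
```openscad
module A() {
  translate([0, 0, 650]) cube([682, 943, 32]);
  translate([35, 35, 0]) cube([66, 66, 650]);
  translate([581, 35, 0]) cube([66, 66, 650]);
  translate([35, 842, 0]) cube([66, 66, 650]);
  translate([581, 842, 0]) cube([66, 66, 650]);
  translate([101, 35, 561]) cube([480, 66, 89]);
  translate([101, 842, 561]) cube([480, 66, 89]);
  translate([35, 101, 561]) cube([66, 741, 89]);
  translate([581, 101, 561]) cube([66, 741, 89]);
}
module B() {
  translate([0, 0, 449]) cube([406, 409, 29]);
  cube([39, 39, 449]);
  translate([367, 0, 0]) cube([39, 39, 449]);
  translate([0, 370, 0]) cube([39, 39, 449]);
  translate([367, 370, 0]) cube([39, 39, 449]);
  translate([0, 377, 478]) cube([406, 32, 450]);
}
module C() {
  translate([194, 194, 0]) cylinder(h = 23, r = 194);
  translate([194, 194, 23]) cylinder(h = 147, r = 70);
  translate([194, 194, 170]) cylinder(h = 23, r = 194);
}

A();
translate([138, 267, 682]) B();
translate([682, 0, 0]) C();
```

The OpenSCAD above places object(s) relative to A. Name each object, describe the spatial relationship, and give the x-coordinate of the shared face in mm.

A is a table. B is a chair. C is a spool. The chair is on top of the table, centred. The spool is against the table's +x side, with their −y faces flush. The x-coordinate of the shared face is 682 mm.

The table's +x face and the spool's −x face are both at x = 682 mm.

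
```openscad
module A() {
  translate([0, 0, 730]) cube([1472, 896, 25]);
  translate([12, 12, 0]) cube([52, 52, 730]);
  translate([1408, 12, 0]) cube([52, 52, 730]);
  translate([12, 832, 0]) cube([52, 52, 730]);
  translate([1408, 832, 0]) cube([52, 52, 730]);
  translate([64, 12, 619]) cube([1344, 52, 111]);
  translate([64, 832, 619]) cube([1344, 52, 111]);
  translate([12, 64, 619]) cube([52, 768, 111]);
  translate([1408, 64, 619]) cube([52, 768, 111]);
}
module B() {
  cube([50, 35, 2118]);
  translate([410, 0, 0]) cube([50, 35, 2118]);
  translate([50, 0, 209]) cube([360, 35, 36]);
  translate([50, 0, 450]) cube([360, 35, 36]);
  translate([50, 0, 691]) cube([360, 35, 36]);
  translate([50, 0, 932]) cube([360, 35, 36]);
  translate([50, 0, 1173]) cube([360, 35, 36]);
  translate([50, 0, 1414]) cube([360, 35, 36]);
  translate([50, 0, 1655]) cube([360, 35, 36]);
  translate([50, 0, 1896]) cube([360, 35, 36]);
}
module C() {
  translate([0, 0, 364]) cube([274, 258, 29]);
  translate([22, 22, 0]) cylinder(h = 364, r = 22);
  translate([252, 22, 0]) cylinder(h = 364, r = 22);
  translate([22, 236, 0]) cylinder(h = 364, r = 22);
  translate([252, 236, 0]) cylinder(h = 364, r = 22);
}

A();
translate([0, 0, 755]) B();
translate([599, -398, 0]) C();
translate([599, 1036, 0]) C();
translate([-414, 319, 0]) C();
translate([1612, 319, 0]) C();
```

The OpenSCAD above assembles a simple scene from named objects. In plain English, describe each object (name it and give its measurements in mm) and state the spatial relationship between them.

A is a table with a 1472×896 mm rectangular top, 25 mm thick, top surface at z = 755 mm, supported by four 52×52 mm square legs, each inset 12 mm from the nearest pair of top edges, running from the floor. Four apron rails, 52 mm thick and 111 mm tall, run between adjacent legs with their top edges flush with the underside of the top and their outer faces flush with the legs' outer faces.

B is a straight ladder. Two 50×35 mm vertical rails, 2118 mm tall, stand 460 mm apart (outside-to-outside) with their front faces coplanar on the −y side. 8 rungs, each 35 mm deep and 36 mm tall, span between the inner faces of the rails, front faces flush with the rails. The lowest rung's underside is at z = 209 mm and rungs are spaced 241 mm apart (underside to underside).

C is a simple wooden stool: a rectangular seat 274 mm (x) by 258 mm (y), 29 mm thick, top face at z = 393 mm, on four round legs, each 44 mm in diameter. The legs rest on z = 0, each leg's axis is inset half a diameter from the nearest pair of seat edges (so the leg's bounding box is flush with the corner).

The ladder is on top of the table. Four stools sit around the table at the −y, +y, −x, +x sides.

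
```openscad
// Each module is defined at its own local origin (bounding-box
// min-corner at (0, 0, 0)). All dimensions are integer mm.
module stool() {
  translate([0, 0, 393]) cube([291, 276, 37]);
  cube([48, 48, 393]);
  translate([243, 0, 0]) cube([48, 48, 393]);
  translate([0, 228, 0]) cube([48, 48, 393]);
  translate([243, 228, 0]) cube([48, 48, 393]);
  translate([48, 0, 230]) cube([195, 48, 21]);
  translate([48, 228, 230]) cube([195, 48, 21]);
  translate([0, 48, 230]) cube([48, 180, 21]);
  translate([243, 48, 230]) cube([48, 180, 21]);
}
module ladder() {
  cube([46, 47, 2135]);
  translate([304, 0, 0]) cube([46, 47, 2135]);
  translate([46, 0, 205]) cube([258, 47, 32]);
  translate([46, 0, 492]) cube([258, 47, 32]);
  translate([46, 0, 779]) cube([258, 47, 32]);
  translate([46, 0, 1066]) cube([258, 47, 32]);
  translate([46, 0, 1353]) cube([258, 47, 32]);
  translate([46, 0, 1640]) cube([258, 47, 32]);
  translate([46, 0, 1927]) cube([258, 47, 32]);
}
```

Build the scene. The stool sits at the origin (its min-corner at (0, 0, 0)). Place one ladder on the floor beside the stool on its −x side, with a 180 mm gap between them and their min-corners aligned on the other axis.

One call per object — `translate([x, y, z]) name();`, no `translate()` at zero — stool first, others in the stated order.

stool();
translate([-530, 0, 0]) ladder();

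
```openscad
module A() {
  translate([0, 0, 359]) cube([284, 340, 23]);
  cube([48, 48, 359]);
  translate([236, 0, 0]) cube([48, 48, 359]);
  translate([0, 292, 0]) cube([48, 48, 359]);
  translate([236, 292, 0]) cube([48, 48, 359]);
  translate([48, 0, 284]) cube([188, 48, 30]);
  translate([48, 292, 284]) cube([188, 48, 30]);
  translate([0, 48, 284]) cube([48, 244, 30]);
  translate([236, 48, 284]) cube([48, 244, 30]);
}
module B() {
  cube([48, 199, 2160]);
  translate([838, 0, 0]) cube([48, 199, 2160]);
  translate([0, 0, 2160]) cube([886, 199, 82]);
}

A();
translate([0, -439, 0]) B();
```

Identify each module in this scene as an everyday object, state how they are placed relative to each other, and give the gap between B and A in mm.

A is a stool. B is a door frame. The door frame is on the floor beside the stool on its −y side. The gap between the door frame and the stool is 240 mm.

The door frame's nearest face is 240 mm from the stool's −y face.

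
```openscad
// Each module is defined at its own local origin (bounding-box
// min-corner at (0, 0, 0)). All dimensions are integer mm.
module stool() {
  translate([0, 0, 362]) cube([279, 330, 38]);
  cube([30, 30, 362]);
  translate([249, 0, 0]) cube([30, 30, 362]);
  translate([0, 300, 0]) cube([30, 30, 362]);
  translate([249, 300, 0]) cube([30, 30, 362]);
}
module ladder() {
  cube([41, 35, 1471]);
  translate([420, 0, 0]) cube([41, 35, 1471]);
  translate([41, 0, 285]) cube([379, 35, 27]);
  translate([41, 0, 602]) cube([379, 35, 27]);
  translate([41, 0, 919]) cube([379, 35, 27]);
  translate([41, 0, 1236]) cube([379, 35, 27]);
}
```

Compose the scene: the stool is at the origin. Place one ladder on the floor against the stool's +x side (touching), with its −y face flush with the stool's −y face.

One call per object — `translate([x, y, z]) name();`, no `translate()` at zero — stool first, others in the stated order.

stool();
translate([279, 0, 0]) ladder();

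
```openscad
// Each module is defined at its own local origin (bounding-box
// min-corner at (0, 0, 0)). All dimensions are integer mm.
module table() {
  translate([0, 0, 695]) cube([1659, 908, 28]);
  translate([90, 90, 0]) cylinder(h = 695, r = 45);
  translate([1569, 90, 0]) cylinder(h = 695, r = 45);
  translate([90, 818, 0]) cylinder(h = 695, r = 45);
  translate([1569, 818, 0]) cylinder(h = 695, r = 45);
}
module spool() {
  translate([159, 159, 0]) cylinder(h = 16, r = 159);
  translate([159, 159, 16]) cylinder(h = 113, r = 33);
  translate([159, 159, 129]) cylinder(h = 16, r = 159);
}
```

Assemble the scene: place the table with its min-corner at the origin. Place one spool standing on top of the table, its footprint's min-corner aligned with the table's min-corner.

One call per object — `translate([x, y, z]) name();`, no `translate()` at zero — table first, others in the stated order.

table();
translate([0, 0, 723]) spool();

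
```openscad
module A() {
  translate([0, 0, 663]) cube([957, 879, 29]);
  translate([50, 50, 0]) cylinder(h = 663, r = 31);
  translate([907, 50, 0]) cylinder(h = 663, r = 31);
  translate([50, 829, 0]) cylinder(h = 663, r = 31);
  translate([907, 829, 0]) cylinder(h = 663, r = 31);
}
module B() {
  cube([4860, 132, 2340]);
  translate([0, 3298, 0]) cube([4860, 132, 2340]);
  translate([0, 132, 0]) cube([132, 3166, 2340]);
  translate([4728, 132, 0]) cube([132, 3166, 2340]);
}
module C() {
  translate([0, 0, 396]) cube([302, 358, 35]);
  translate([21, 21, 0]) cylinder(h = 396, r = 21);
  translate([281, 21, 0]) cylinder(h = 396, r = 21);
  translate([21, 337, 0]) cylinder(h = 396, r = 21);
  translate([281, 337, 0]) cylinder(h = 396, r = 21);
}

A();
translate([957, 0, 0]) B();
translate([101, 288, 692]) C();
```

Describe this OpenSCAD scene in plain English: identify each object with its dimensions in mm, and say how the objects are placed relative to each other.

A is a table: top 957 mm (x) × 879 mm (y), 29 mm thick, upper face at z = 692 mm, on four round legs of 62 mm diameter, each leg's bounding box inset 19 mm from the nearest pair of top edges, running from z = 0 to the bottom of the top.

B is a box-shaped house frame (walls only): outside footprint 4860×3430 mm, wall height 2340 mm, wall thickness 132 mm. The two y-facing walls run the full x-width; the two x-facing walls fit between the inner faces of the y-facing walls.

C is a simple wooden stool: a rectangular seat 302 mm (x) by 358 mm (y), 35 mm thick, top face at z = 431 mm, on four round legs, each 42 mm in diameter. The legs rest on z = 0, each leg's axis is inset half a diameter from the nearest pair of seat edges (so the leg's bounding box is flush with the corner).

The house frame is against the table's +x side, with their −y faces flush. The stool is on top of the table.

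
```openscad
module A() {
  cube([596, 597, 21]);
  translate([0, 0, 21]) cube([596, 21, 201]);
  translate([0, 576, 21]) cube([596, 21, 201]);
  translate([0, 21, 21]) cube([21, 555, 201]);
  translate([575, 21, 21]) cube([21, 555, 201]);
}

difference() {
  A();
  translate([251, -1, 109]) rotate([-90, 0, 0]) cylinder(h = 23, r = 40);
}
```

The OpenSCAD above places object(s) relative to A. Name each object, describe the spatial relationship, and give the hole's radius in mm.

The subtracted cylinder has r = 40 mm.

A is an open box. The open box has a circular hole through its front wall. The hole's radius is 40 mm.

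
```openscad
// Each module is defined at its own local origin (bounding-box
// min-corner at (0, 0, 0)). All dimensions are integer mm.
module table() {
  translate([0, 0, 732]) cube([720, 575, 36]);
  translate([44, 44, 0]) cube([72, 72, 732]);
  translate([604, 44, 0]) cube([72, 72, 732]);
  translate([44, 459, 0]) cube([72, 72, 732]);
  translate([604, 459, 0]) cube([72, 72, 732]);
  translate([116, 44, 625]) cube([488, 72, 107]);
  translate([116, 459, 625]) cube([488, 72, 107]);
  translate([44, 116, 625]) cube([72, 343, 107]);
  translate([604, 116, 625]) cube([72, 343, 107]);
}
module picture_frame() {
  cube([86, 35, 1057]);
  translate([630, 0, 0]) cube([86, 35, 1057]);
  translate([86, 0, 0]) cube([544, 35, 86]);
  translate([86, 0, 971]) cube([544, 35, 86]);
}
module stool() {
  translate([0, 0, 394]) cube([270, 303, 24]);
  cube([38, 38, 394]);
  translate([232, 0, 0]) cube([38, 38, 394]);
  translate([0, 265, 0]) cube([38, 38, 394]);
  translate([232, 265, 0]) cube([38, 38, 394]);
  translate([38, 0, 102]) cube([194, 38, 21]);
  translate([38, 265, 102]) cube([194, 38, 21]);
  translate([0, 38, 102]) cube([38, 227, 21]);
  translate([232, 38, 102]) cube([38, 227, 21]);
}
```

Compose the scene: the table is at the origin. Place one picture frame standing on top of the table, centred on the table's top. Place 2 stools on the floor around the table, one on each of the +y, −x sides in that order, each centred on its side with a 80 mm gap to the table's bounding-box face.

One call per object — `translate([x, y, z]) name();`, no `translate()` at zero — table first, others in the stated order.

table();
translate([2, 270, 768]) picture_frame();
translate([225, 655, 0]) stool();
translate([-350, 136, 0]) stool();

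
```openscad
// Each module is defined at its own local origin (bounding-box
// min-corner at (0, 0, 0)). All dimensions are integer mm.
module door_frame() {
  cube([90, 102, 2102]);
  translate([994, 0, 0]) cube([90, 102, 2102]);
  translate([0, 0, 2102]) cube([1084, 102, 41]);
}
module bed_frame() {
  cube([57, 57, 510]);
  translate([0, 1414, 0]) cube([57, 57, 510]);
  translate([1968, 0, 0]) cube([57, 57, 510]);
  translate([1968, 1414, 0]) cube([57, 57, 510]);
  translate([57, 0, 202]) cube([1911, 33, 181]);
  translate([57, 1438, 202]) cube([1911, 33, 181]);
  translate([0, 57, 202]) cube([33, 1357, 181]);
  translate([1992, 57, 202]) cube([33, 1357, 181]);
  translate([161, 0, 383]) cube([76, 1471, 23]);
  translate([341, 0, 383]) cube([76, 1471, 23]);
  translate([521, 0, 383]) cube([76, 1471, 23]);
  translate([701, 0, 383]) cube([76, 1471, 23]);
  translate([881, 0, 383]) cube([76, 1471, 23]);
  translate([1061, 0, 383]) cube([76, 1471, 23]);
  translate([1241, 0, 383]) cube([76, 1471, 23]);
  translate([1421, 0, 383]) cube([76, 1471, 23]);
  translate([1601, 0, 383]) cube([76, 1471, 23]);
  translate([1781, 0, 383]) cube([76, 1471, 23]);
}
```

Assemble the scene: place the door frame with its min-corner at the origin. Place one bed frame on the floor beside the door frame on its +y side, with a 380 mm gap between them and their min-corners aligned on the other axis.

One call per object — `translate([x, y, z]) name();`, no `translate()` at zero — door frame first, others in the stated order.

door_frame();
translate([0, 482, 0]) bed_frame();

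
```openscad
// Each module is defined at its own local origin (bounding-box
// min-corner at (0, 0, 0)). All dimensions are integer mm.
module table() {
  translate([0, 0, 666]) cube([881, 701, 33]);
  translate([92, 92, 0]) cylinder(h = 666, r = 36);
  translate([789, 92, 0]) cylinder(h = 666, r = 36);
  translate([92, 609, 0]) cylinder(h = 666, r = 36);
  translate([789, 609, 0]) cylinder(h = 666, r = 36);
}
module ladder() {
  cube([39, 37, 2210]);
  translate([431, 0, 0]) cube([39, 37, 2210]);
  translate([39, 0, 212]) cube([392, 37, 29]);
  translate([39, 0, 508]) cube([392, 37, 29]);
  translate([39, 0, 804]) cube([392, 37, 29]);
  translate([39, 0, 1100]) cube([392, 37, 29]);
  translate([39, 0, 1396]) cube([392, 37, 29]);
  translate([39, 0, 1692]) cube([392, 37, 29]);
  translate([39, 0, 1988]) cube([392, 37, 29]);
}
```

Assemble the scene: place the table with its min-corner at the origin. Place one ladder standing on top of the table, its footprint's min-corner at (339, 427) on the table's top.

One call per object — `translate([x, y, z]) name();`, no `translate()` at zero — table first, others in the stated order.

table();
translate([339, 427, 699]) ladder();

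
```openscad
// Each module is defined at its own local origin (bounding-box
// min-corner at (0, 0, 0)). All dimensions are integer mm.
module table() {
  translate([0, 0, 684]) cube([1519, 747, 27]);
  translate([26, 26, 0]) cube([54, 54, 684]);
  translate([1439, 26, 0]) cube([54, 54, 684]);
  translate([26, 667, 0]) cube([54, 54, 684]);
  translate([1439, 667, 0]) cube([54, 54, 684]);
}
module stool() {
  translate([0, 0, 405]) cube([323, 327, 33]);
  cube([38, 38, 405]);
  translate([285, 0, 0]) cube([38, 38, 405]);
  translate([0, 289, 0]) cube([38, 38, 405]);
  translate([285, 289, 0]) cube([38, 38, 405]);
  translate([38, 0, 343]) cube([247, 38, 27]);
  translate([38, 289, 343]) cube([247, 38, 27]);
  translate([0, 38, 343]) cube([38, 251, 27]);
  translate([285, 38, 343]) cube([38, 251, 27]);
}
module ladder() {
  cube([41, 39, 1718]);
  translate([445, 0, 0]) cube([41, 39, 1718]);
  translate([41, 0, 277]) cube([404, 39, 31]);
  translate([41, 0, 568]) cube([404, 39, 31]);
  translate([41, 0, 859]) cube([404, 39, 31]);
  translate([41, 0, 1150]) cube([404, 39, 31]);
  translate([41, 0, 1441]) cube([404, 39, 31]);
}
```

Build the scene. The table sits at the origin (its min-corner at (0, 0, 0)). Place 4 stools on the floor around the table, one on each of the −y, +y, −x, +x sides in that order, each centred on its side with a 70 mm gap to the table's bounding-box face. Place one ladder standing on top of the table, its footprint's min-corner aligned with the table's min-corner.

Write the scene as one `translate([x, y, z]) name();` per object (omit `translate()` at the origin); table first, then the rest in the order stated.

table();
translate([598, -397, 0]) stool();
translate([598, 817, 0]) stool();
translate([-393, 210, 0]) stool();
translate([1589, 210, 0]) stool();
translate([0, 0, 711]) ladder();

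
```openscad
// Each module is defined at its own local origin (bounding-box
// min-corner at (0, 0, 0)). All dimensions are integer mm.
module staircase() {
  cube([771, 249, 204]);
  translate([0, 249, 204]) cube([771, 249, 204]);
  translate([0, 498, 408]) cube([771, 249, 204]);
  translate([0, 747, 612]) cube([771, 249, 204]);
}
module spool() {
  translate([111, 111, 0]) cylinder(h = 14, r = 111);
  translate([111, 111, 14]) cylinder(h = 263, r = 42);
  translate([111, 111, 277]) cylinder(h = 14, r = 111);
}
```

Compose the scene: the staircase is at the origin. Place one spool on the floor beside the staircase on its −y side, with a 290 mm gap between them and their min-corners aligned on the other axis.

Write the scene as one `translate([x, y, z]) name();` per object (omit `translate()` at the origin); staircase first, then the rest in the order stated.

staircase();
translate([0, -512, 0]) spool();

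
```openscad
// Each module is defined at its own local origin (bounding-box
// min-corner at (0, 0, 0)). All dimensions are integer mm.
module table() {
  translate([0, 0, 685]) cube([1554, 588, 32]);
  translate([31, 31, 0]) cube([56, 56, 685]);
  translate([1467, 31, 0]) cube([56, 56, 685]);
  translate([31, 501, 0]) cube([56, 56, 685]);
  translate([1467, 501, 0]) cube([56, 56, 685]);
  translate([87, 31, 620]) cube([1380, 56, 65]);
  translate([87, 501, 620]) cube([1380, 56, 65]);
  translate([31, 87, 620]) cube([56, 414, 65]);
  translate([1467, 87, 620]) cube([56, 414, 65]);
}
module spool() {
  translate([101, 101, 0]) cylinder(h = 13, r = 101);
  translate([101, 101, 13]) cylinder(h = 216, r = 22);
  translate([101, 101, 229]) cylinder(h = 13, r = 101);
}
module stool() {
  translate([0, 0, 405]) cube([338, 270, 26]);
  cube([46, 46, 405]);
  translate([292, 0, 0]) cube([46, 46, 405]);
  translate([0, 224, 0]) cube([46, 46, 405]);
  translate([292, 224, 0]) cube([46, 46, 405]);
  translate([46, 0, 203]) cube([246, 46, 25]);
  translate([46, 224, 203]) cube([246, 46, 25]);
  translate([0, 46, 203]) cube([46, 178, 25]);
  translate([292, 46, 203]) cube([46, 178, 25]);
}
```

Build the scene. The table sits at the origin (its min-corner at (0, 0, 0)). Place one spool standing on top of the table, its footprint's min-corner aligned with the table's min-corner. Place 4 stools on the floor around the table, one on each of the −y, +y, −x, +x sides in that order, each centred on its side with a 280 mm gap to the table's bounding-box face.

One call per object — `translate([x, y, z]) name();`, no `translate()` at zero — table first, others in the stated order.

table();
translate([0, 0, 717]) spool();
translate([608, -550, 0]) stool();
translate([608, 868, 0]) stool();
translate([-618, 159, 0]) stool();
translate([1834, 159, 0]) stool();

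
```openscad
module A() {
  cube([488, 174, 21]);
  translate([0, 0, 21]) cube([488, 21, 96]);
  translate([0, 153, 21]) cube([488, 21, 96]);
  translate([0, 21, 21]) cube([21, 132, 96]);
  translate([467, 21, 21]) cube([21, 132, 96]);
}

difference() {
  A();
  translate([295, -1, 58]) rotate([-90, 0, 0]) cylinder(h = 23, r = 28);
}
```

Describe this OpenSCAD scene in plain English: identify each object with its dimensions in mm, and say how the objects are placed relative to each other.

A is an open-topped rectangular box: outside dimensions 488×174×117 mm, with a uniform wall and base thickness of 21 mm. The base is a full 488×174 slab on the floor; four walls sit on top of the base. The front and back walls (the −y and +y sides) span the full width; the two side walls fit between them.

The open box has a circular hole of radius 28 mm through its front wall, centred at (x = 295, z = 58).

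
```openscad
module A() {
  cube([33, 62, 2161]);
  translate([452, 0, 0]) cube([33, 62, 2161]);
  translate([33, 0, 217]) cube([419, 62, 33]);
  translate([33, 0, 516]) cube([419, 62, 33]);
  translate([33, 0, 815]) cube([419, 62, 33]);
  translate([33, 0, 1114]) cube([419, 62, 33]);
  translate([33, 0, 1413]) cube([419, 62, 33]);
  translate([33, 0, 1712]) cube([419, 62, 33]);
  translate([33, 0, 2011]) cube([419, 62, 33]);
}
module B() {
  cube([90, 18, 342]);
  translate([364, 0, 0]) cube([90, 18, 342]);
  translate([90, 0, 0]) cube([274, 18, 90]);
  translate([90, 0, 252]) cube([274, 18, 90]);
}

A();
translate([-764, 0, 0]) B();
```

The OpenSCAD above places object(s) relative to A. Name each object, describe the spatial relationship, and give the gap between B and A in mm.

The picture frame's nearest face is 310 mm from the ladder's −x face.

A is a ladder. B is a picture frame. The picture frame is on the floor beside the ladder on its −x side. The gap between the picture frame and the ladder is 310 mm.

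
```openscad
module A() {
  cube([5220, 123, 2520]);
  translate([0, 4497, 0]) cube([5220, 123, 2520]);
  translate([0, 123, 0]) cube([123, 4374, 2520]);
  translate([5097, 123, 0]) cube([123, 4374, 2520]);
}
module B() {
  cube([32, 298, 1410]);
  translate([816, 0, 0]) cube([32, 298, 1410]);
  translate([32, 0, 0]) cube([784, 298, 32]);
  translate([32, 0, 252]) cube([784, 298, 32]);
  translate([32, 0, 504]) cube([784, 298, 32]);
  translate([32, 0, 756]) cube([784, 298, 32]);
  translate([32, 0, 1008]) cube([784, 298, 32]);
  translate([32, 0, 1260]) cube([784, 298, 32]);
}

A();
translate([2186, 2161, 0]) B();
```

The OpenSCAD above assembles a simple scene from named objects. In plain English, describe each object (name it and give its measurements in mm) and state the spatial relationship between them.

A is the wall frame of a small rectangular building: four walls, each 2520 mm tall and 123 mm thick, enclosing a footprint 5220 mm (x) by 4620 mm (y) outside-to-outside, with no floor or roof. The front and back walls (the −y and +y sides) span the full width; the two side walls fit between them.

B is a bookshelf 848 mm wide overall, 298 mm deep and 1410 mm tall. The two sides are 32 mm thick vertical panels. 6 horizontal shelves of 32 mm thickness span between the inner faces of the sides; the lowest shelf sits on the floor and shelves are stacked with a clear vertical gap of 220 mm between each pair.

The bookshelf sits inside the house frame, centred.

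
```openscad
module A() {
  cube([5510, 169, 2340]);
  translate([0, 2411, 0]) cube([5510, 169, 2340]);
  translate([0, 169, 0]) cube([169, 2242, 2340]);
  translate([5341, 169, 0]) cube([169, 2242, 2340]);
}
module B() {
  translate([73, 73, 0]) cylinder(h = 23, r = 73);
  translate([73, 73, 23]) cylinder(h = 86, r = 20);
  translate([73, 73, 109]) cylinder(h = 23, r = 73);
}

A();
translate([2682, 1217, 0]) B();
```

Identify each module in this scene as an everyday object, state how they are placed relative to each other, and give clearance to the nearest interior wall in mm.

Clearances: x = 2513, y = 1048; minimum 1048 mm.

A is a house frame. B is a spool. The spool sits inside the house frame, centred. The clearance to the nearest interior wall is 1048 mm.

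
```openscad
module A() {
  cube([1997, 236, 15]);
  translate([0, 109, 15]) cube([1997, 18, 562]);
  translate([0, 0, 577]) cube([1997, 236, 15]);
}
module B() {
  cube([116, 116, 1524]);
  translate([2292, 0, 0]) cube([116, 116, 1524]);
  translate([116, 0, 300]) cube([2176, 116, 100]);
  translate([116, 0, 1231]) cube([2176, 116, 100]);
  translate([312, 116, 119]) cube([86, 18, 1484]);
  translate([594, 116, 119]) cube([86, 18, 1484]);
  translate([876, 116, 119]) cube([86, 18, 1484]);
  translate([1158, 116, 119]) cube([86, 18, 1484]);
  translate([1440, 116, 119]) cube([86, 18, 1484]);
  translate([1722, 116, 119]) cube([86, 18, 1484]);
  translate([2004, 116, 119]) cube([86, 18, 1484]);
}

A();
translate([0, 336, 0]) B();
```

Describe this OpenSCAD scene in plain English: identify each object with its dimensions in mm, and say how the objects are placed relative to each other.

A is an I-beam lying along x, 1997 mm long. Overall section height 592 mm. Two flanges 236 mm wide (y) and 15 mm thick, one on the floor and one at the top; a web 18 mm thick runs between them, centred on the flange width.

B is a fence section. Two 116×116 mm posts, 1524 mm tall, stand on the floor with a clear span of 2176 mm between their inner faces. Two horizontal rails of 116×100 mm section span the gap between the posts with their undersides at z = 300 mm and z = 1231 mm, flush with the posts' −y face. 7 pickets, each 86 mm wide, 18 mm thick and 1484 mm tall, are fixed to the +y face of the rails with their bottoms at z = 119 mm, evenly spaced across the span with equal gaps (rounded down to the nearest mm) at the −x end and between each pair — any rounding remainder accumulates at the +x end.

The fence section is on the floor beside the I-beam on its +y side.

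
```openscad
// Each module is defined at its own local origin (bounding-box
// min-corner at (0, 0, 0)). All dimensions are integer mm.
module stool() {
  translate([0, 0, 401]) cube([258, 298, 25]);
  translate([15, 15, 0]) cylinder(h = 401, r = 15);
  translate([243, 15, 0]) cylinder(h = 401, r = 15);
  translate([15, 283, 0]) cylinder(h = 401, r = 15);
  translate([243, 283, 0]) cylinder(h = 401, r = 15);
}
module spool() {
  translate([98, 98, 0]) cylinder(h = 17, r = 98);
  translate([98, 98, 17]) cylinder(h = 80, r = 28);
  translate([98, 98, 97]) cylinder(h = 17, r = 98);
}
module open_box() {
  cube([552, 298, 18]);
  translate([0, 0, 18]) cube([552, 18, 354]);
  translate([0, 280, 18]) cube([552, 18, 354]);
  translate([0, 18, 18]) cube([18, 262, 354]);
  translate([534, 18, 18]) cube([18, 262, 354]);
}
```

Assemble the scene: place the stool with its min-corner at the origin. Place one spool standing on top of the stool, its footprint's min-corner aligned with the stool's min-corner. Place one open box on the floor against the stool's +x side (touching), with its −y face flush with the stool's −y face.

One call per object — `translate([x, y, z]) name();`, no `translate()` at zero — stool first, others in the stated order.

stool();
translate([0, 0, 426]) spool();
translate([258, 0, 0]) open_box();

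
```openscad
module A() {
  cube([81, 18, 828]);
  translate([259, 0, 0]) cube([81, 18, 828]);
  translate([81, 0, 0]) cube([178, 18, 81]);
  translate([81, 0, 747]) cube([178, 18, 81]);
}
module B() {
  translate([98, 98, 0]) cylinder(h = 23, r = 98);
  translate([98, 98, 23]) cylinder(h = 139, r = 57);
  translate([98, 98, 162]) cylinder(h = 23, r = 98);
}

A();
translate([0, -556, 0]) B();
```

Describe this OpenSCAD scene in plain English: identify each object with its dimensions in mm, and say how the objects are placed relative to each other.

A is a picture frame with a 178×666 mm rectangular opening (x by z) and a uniform 81 mm border on every side. Frame depth is 18 mm along y. It is built from two vertical stiles running the full outside height and two horizontal rails spanning the gap between the stiles.

B is a spool: two coaxial disc flanges of radius 98 mm and thickness 23 mm, joined by a core cylinder of radius 57 mm and height 139 mm. The lower flange rests on z = 0 and the three cylinders share a vertical axis.

The spool is on the floor beside the picture frame on its −y side.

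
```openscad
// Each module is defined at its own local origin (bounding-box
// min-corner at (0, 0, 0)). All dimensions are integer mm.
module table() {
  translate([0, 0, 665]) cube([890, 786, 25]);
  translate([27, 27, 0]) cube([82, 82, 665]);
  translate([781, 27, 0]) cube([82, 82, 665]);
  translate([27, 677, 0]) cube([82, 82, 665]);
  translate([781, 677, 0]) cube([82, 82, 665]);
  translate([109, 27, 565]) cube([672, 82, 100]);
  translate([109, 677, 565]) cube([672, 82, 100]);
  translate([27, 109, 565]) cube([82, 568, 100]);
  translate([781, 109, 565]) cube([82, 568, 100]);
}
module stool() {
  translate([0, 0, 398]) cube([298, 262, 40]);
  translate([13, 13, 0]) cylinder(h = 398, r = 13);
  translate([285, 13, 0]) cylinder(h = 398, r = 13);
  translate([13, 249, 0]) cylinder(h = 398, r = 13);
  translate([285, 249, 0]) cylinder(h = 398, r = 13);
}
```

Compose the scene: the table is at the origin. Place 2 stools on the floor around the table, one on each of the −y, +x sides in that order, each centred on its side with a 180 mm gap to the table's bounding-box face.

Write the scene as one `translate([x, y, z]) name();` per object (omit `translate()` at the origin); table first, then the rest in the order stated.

table();
translate([296, -442, 0]) stool();
translate([1070, 262, 0]) stool();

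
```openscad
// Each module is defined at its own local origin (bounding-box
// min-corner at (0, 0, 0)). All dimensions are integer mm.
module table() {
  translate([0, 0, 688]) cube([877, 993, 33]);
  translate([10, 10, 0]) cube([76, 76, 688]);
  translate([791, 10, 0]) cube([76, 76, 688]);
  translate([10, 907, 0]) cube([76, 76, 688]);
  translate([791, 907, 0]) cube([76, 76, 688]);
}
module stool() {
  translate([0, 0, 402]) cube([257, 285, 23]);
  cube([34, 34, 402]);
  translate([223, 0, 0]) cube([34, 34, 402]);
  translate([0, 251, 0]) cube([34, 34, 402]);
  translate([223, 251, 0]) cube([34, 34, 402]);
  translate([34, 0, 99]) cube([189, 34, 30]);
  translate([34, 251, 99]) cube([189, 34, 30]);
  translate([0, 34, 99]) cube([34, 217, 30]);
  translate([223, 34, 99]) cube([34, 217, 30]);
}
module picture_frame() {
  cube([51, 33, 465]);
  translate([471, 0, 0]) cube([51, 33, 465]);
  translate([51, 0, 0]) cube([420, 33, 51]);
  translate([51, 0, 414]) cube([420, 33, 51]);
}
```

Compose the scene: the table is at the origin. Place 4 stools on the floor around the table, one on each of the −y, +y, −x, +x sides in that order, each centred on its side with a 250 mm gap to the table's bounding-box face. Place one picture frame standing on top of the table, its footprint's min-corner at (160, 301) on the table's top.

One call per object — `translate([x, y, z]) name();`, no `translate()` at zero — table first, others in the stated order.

table();
translate([310, -535, 0]) stool();
translate([310, 1243, 0]) stool();
translate([-507, 354, 0]) stool();
translate([1127, 354, 0]) stool();
translate([160, 301, 721]) picture_frame();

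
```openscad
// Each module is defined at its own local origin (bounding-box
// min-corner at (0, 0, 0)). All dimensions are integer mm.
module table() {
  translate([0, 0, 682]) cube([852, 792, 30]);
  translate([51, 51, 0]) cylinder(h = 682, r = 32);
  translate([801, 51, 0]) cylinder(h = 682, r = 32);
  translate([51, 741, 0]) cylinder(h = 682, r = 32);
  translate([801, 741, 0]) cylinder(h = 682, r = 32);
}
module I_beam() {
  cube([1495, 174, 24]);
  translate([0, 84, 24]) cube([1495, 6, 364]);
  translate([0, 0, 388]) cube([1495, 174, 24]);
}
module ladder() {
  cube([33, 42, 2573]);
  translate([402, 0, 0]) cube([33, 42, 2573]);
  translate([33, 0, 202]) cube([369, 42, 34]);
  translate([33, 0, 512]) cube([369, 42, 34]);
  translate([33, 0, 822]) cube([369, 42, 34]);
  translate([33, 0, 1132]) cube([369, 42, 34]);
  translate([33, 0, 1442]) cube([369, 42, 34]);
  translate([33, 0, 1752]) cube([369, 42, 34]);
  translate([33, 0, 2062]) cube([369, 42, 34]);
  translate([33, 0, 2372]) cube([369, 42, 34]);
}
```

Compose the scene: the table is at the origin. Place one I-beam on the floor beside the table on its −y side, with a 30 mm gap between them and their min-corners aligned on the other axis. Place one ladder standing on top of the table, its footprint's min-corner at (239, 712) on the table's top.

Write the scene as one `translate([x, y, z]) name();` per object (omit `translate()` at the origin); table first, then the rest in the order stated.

table();
translate([0, -204, 0]) I_beam();
translate([239, 712, 712]) ladder();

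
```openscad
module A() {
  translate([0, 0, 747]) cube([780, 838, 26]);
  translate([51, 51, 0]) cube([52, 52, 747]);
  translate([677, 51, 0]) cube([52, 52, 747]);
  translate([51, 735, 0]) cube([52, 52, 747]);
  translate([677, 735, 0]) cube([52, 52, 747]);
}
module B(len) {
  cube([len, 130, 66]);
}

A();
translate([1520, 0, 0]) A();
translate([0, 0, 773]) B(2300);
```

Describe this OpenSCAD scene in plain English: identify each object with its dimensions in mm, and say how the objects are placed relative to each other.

A is a rectangular dining table. The top is 780×838×26 mm with its upper surface at z = 773 mm. It stands on four 52×52 mm square legs, each inset 51 mm from the nearest pair of top edges, running from the floor to the underside of the top.

B is a rectangular beam 2300 mm long (x), 130 mm deep (y), 66 mm thick (z).

The beam spans the tops of two tables placed 740 mm apart, resting at z = 773 mm.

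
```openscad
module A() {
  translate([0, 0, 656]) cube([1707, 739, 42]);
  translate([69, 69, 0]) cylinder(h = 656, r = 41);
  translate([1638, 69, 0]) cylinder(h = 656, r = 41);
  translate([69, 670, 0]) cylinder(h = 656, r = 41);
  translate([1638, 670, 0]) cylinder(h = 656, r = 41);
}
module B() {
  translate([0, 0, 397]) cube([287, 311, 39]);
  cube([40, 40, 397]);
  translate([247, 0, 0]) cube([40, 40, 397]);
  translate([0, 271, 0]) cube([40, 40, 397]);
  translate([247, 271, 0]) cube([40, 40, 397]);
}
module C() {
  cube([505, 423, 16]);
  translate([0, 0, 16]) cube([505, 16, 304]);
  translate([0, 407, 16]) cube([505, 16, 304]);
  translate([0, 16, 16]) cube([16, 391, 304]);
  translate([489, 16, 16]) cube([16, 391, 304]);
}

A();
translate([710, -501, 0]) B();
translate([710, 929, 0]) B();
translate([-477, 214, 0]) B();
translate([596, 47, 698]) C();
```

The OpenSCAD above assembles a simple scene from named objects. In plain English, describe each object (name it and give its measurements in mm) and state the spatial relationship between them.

A is a rectangular dining table. The top is 1707×739×42 mm with its upper surface at z = 698 mm. It stands on four round legs of 82 mm diameter, each leg's bounding box inset 28 mm from the nearest pair of top edges, running from the floor to the underside of the top.

B is a four-legged stool. The seat is a 287×311×39 mm slab whose top surface is at z = 436 mm; four square legs, each 40×40 mm in cross-section, run from the floor (z = 0) to the underside of the seat, each flush with a corner of the seat.

C is an open storage box with external size 505×423×320 mm and wall thickness 16 mm (the base is also 16 mm thick). The base covers the whole footprint; the four walls stand on the base, with the y-facing walls full-width and the x-facing walls fitting between their inner faces.

Three stools sit around the table at the −y, +y, −x sides. The open box is on top of the table.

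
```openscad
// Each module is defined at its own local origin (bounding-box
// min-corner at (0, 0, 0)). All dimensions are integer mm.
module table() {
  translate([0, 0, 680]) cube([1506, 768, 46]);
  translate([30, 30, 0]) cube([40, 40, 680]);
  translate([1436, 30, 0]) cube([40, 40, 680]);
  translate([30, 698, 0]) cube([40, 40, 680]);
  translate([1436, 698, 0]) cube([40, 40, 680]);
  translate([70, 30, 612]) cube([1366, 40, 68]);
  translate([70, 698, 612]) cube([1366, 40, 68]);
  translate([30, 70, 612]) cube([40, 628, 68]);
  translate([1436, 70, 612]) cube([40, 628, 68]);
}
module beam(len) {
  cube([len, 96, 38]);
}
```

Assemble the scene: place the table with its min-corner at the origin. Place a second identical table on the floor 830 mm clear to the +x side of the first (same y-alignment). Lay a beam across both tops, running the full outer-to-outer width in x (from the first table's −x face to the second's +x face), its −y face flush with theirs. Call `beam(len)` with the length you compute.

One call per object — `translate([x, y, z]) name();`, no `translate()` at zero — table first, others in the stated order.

table();
translate([2336, 0, 0]) table();
translate([0, 0, 726]) beam(3842);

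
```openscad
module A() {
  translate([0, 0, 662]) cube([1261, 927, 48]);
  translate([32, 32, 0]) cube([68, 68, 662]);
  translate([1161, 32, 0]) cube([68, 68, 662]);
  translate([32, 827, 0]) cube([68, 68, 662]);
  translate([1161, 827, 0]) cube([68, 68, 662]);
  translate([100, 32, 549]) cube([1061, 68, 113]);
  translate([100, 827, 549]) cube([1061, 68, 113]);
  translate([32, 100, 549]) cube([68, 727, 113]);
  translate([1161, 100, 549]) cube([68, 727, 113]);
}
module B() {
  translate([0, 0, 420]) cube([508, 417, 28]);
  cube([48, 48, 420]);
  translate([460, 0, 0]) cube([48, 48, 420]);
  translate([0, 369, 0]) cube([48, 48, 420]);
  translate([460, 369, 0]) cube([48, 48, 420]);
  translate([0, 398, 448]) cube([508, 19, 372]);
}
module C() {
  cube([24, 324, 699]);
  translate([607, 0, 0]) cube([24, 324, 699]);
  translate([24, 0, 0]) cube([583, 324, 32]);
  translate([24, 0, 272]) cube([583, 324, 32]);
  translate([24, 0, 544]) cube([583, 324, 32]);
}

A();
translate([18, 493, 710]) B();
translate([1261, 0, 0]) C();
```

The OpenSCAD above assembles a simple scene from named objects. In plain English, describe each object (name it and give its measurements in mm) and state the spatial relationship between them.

A is a rectangular dining table. The top is 1261×927×48 mm with its upper surface at z = 710 mm. It stands on four 68×68 mm square legs, each inset 32 mm from the nearest pair of top edges, running from the floor to the underside of the top. Four apron rails, 68 mm thick and 113 mm tall, run between adjacent legs with their top edges flush with the underside of the top and their outer faces flush with the legs' outer faces.

B is a chair. The seat is a 508×417×28 mm slab with its top at z = 448 mm, on four 48×48 mm corner legs (flush with the seat edges, standing on z = 0). A flat backrest 19 mm thick, 372 mm tall, spans the full seat width and rises from the seat top along its +y edge, rear face flush with the rear of the seat.

C is a bookshelf 631 mm wide overall, 324 mm deep and 699 mm tall. The two sides are 24 mm thick vertical panels. 3 horizontal shelves of 32 mm thickness span between the inner faces of the sides; the lowest shelf sits on the floor and shelves are stacked with a clear vertical gap of 240 mm between each pair.

The chair is on top of the table. The bookshelf is against the table's +x side, with their −y faces flush.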